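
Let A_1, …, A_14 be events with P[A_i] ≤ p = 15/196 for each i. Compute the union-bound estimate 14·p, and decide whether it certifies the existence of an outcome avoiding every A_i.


Union bound: P[∪_{i=1}^{14} A_i] ≤ Σ_i P[A_i] ≤ 14·p = 14·(15/196) = 15/14.
Numerically: 15/14 ≈ 1.071.
Is 15/14 < 1? NO.
Since the bound 15/14 is ≥ 1, the union bound is uninformative here; it does NOT by itself certify existence.

14·p = 15/14 ≈ 1.071; existence NOT certified by the union bound.


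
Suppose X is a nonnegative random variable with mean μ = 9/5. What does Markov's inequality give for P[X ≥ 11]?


μ = E[X] = 9/5, a = 11.
Markov: P[X ≥ 11] ≤ μ/a = (9/5)/11 = 9/55.
Numerically: ≈ 0.164.
(Since a = 11 > μ = 1.800, the bound 9/55 is < 1 and informative.)

P[X ≥ 11] ≤ 9/55 ≈ 0.164.


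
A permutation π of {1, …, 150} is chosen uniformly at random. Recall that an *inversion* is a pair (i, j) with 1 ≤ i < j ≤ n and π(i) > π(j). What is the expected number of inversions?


Write X = Σ X_I over the C(150, 2) = 11175 pairs i < j, with X_I the indicator of one inversion.
There are 11175 indicators.
For each fixed pair i < j, the values π(i) and π(j) are two distinct elements of {1, …, 150} in uniformly random order; by symmetry P[π(i) > π(j)] = 1/2.
By linearity: E[X] = 11175 · (1/2) = C(150, 2) · (1/2) = 11175/2 = 11175/2 ≈ 5587.50000.

E[X] = 11175/2 = 5587.50000.


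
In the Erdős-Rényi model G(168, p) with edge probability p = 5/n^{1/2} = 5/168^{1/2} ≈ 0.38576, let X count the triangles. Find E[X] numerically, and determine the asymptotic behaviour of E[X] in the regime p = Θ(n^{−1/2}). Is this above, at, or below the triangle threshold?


Number of potential triangles: C(168, 3) = 776216.
Each occurs with probability p³ ≈ (0.38576)³ ≈ 5.7404520e-02.
By linearity: E[X] = C(168, 3)·p³ ≈ 776216 · 5.7404520e-02 ≈ 44558.30695.
Since α = 1/2 < 1, p = c/n^{1/2} ≫ 1/n is above the triangle threshold p ~ 1/n. Asymptotically E[X] ~ (c³/6)·n^{3(1−α)} = (5³/6)·n^{1.5} → ∞; triangles are abundant w.h.p.

E[X] ≈ 44558.30695; in regime p = Θ(1/n^{1/2}) E[X] diverges (above the triangle threshold p ~ 1/n).


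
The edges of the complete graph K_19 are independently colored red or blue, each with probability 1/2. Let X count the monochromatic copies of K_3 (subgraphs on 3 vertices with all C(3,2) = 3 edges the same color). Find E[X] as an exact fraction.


Let X = Σ_S X_S over the C(19, 3) = 969 subsets S of size 3, where X_S = 1 if the K_3 on S is monochromatic.
For a fixed S, the K_3 on S has C(3, 2) = 3 edges. P[all 3 edges red] = (1/2)^3, and likewise for blue, so P[monochromatic] = 2·(1/2)^3 = 2^{1 − 3} = 1/4.
By linearity of expectation: E[X] = C(19, 3) · 2^{1 − 3} = 969 · 1/4 = 969/4.
Numerically: E[X] ≈ 242.2500.

E[X] = C(19,3)·2^(1−C(3,2)) = 969/4 ≈ 242.2500.


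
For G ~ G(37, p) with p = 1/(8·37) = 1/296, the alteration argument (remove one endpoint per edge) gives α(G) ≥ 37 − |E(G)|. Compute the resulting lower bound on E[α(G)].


E[|E(G)|] = C(37, 2)·p = 666 · (1/296) = 9/4.
E[α(G)] ≥ n − E[|E(G)|] = 37 − 9/4 = 139/4.
Numerically: ≈ 34.750000.
(This is only a lower bound; the true E[α(G)] may be larger.)

E[α(G)] ≥ 139/4 ≈ 34.750000.


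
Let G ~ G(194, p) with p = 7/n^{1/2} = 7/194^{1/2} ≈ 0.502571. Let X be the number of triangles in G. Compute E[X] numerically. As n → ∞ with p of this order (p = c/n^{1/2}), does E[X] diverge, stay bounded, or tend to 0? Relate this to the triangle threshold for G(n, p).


Number of potential triangles: C(194, 3) = 1198144.
Each occurs with probability p³ ≈ (0.502571)³ ≈ 1.26937963e-01.
By linearity: E[X] = C(194, 3)·p³ ≈ 1198144 · 1.26937963e-01 ≈ 152089.958855.
Since α = 1/2 < 1, p = c/n^{1/2} ≫ 1/n is above the triangle threshold p ~ 1/n. Asymptotically E[X] ~ (c³/6)·n^{3(1−α)} = (7³/6)·n^{1.5} → ∞; triangles are abundant w.h.p.

E[X] ≈ 152089.958855; in regime p = Θ(1/n^{1/2}) E[X] diverges (above the triangle threshold p ~ 1/n).


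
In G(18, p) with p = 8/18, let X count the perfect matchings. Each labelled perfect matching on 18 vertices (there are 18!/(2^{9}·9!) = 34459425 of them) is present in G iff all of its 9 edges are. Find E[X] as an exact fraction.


K_18 has 18!/(2^{9}·9!) = 34459425 labelled perfect matchings.
For each such perfect matching H, let X_H = 1 if all 9 edges of H are present in G. Then P[X_H = 1] = p^{9} = (4/9)^{9} = 262144/387420489.
By linearity: E[X] = Σ_H E[X_H] = 34459425 · p^{9} = 34459425 · 262144/387420489 = 111522611200/4782969.
Numerically: E[X] ≈ 23317.

E[X] = 34459425 · (4/9)^{9} = 111522611200/4782969 ≈ 23317.


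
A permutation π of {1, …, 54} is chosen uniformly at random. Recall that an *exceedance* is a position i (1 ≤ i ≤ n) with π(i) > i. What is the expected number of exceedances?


Write X = Σ_{i=1}^{54} X_i, where X_i = 1_{π(i) > i}.
For each fixed i, π(i) is uniform over {1, …, 54} (marginal of a uniform permutation), so P[π(i) > i] = (n − i)/n. Summing: Σ_{i=1}^{54} (n − i)/n = (0 + 1 + … + 53)/54 = 54(54 − 1)/(2·54) = (54 − 1)/2.
Hence E[X] = Σ_{i=1}^{54} (54 − i)/54 = 53/2 ≈ 26.500.

E[X] = 53/2 = 26.500.


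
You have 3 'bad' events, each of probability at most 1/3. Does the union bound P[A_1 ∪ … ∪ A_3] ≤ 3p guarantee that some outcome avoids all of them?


Union bound: P[∪_{i=1}^{3} A_i] ≤ Σ_i P[A_i] ≤ 3·p = 3·(1/3) = 1.
Numerically: 1 ≈ 1.000.
Is 1 < 1? NO.
Since the bound 1 is ≥ 1, the union bound is uninformative here; it does NOT by itself certify existence.

3·p = 1 ≈ 1.000; existence NOT certified by the union bound.


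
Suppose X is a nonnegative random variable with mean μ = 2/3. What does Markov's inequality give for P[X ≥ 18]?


μ = E[X] = 2/3, a = 18.
Markov: P[X ≥ 18] ≤ μ/a = (2/3)/18 = 1/27.
Numerically: ≈ 0.037.
(Since a = 18 > μ = 0.667, the bound 1/27 is < 1 and informative.)

P[X ≥ 18] ≤ 1/27 ≈ 0.037.


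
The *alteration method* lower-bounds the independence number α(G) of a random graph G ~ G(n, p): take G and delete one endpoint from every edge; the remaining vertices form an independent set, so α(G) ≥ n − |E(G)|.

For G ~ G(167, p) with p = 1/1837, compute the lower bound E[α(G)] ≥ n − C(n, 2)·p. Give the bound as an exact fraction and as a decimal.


E[|E(G)|] = C(167, 2)·p = 13861 · (1/1837) = 83/11.
E[α(G)] ≥ n − E[|E(G)|] = 167 − 83/11 = 1754/11.
Numerically: ≈ 159.4545.
(This is only a lower bound; the true E[α(G)] may be larger.)

E[α(G)] ≥ 1754/11 ≈ 159.4545.


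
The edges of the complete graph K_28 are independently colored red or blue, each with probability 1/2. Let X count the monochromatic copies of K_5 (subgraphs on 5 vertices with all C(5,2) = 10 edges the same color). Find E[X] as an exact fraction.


Let X = Σ_S X_S over the C(28, 5) = 98280 subsets S of size 5, where X_S = 1 if the K_5 on S is monochromatic.
For a fixed S, the K_5 on S has C(5, 2) = 10 edges. P[all 10 edges red] = (1/2)^10, and likewise for blue, so P[monochromatic] = 2·(1/2)^10 = 2^{1 − 10} = 1/512.
By linearity of expectation: E[X] = C(28, 5) · 2^{1 − 10} = 98280 · 1/512 = 12285/64.
Numerically: E[X] ≈ 191.953.

E[X] = C(28,5)·2^(1−C(5,2)) = 12285/64 ≈ 191.953.


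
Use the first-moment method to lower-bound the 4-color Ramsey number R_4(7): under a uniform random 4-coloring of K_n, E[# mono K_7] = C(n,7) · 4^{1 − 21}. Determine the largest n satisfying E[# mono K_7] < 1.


We need C(n, 7) · 4^{1 − 21} < 1, i.e. C(n, 7) < 4^{21 − 1} = 1099511627776.
Check values of n near the boundary:
  n = 176: C(176, 7) = 919790691600; 919790691600 < 1099511627776? YES
  n = 177: C(177, 7) = 957664425960; 957664425960 < 1099511627776? YES
  n = 178: C(178, 7) = 996867063280; 996867063280 < 1099511627776? YES
  n = 179: C(179, 7) = 1037437234460; 1037437234460 < 1099511627776? YES
  n = 180: C(180, 7) = 1079414463600; 1079414463600 < 1099511627776? YES
  n = 181: C(181, 7) = 1122839183400; 1122839183400 < 1099511627776? NO
  n = 182: C(182, 7) = 1167752750736; 1167752750736 < 1099511627776? NO
The largest n with C(n, 7) < 1099511627776 is n = 180 (where E[X] = 67463403975/68719476736 ≈ 0.982). Hence R_4(7) > 180, i.e. R_4(7) ≥ 181.

Largest n = 180; hence R_4(7) > 180.


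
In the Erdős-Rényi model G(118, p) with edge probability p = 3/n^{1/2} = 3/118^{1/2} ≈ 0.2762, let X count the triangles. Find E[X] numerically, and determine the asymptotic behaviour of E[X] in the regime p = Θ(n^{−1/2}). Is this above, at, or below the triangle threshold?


Number of potential triangles: C(118, 3) = 266916.
Each occurs with probability p³ ≈ (0.2762)³ ≈ 2.106400e-02.
By linearity: E[X] = C(118, 3)·p³ ≈ 266916 · 2.106400e-02 ≈ 5622.3174.
Since α = 1/2 < 1, p = c/n^{1/2} ≫ 1/n is above the triangle threshold p ~ 1/n. Asymptotically E[X] ~ (c³/6)·n^{3(1−α)} = (3³/6)·n^{1.5} → ∞; triangles are abundant w.h.p.

E[X] ≈ 5622.3174; in regime p = Θ(1/n^{1/2}) E[X] diverges (above the triangle threshold p ~ 1/n).


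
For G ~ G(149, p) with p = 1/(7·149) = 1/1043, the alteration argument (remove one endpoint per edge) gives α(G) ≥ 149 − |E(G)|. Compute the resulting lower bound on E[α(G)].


E[|E(G)|] = C(149, 2)·p = 11026 · (1/1043) = 74/7.
E[α(G)] ≥ n − E[|E(G)|] = 149 − 74/7 = 969/7.
Numerically: ≈ 138.428571.
(This is only a lower bound; the true E[α(G)] may be larger.)

E[α(G)] ≥ 969/7 ≈ 138.428571.


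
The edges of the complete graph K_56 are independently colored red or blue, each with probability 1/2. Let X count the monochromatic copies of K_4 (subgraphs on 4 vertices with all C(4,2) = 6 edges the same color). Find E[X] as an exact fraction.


Let X = Σ_S X_S over the C(56, 4) = 367290 subsets S of size 4, where X_S = 1 if the K_4 on S is monochromatic.
For a fixed S, the K_4 on S has C(4, 2) = 6 edges. P[all 6 edges red] = (1/2)^6, and likewise for blue, so P[monochromatic] = 2·(1/2)^6 = 2^{1 − 6} = 1/32.
By linearity: E[X] = C(56, 4) · 2^{1 − 6} = 367290 · 1/32 = 183645/16.
Numerically: E[X] ≈ 11477.812500.

E[X] = C(56,4)·2^(1−C(4,2)) = 183645/16 ≈ 11477.812500.


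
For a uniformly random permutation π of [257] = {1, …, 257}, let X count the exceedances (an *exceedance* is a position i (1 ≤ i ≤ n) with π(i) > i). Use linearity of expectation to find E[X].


Write X = Σ_{i=1}^{257} X_i, where X_i = 1_{π(i) > i}.
For each fixed i, π(i) is uniform over {1, …, 257} (marginal of a uniform permutation), so P[π(i) > i] = (n − i)/n. Summing: Σ_{i=1}^{257} (n − i)/n = (0 + 1 + … + 256)/257 = 257(257 − 1)/(2·257) = (257 − 1)/2.
Hence E[X] = Σ_{i=1}^{257} (257 − i)/257 = 128 ≈ 128.000.

E[X] = 128 = 128.000.


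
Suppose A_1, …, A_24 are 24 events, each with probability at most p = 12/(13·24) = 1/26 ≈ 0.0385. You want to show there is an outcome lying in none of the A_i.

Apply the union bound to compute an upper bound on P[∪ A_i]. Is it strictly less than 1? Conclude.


Union bound: P[∪_{i=1}^{24} A_i] ≤ Σ_i P[A_i] ≤ 24·p = 24·(1/26) = 12/13.
Numerically: 12/13 ≈ 0.9231.
Is 12/13 < 1? YES.
Since P[∪ A_i] ≤ 12/13 < 1, the complement has P[∩ A_i^c] ≥ 1 − 12/13 = 1/13 > 0, so some outcome avoids every A_i.

24·p = 12/13 ≈ 0.9231; existence CERTIFIED by the union bound.


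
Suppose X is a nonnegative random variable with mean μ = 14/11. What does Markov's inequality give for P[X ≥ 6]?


μ = E[X] = 14/11, a = 6.
Markov: P[X ≥ 6] ≤ μ/a = (14/11)/6 = 7/33.
Numerically: ≈ 0.21212.
(Since a = 6 > μ = 1.27273, the bound 7/33 is < 1 and informative.)

P[X ≥ 6] ≤ 7/33 ≈ 0.21212.


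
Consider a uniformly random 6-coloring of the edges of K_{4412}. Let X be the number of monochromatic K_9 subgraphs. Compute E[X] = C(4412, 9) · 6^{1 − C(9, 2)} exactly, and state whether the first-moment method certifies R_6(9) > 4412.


E[X] = C(4412, 9) · 6^{1 − 36} = 1731452449760113018141823620 · 6^{−35} = 1731452449760113018141823620/1719070799748422591028658176.
As a reduced fraction: E[X] = 432863112440028254535455905/429767699937105647757164544 ≈ 1.00720.
Is E[X] < 1? NO.
Since E[X] ≥ 1, the first-moment bound is inconclusive at n = 4412; it does NOT by itself certify R_6(9) > 4412.

E[X] = 432863112440028254535455905/429767699937105647757164544 ≈ 1.00720; E[X] ≥ 1; first-moment method inconclusive here.


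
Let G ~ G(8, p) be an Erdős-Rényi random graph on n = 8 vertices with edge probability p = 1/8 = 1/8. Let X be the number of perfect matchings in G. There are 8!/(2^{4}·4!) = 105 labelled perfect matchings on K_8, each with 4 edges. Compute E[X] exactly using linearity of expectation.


K_8 has 8!/(2^{4}·4!) = 105 labelled perfect matchings.
For each such perfect matching H, let X_H = 1 if all 4 edges of H are present in G. Then P[X_H = 1] = p^{4} = (1/8)^{4} = 1/4096.
By linearity: E[X] = Σ_H E[X_H] = 105 · p^{4} = 105 · 1/4096 = 105/4096.
Numerically: E[X] ≈ 0.0256348.

E[X] = 105 · (1/8)^{4} = 105/4096 ≈ 0.0256348.


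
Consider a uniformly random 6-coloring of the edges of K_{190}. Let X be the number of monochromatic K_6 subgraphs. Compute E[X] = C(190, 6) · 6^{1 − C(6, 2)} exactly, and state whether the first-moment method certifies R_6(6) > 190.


E[X] = C(190, 6) · 6^{1 − 15} = 60334683255 · 6^{−14} = 60334683255/78364164096.
As a reduced fraction: E[X] = 6703853695/8707129344 ≈ 0.7699270.
Is E[X] < 1? YES.
Since E[X] < 1, there exists a 6-coloring of K_{190} with no monochromatic K_6; hence R_6(6) > 190.

E[X] = 6703853695/8707129344 ≈ 0.7699270; E[X] < 1, so R_6(6) > 190.


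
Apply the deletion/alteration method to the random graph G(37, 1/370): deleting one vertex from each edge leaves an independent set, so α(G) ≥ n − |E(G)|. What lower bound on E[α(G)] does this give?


E[|E(G)|] = C(37, 2)·p = 666 · (1/370) = 9/5.
E[α(G)] ≥ n − E[|E(G)|] = 37 − 9/5 = 176/5.
Numerically: ≈ 35.2000.
(This is only a lower bound; the true E[α(G)] may be larger.)

E[α(G)] ≥ 176/5 ≈ 35.2000.


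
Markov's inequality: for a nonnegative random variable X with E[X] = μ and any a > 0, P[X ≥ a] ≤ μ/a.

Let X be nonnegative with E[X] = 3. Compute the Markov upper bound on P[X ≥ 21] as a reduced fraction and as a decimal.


μ = E[X] = 3, a = 21.
Markov: P[X ≥ 21] ≤ μ/a = (3)/21 = 1/7.
Numerically: ≈ 0.143.
(Since a = 21 > μ = 3.000, the bound 1/7 is < 1 and informative.)

P[X ≥ 21] ≤ 1/7 ≈ 0.143.


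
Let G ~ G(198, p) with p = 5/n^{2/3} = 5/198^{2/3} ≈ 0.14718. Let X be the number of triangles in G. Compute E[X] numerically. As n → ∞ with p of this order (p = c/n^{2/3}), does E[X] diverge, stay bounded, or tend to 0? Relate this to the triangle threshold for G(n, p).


Number of potential triangles: C(198, 3) = 1274196.
Each occurs with probability p³ ≈ (0.14718)³ ≈ 3.1884502e-03.
By linearity: E[X] = C(198, 3)·p³ ≈ 1274196 · 3.1884502e-03 ≈ 4062.71044.
Since α = 2/3 < 1, p = c/n^{2/3} ≫ 1/n is above the triangle threshold p ~ 1/n. Asymptotically E[X] ~ (c³/6)·n^{3(1−α)} = (5³/6)·n^{1} → ∞; triangles are abundant w.h.p.

E[X] ≈ 4062.71044; in regime p = Θ(1/n^{2/3}) E[X] diverges (above the triangle threshold p ~ 1/n).


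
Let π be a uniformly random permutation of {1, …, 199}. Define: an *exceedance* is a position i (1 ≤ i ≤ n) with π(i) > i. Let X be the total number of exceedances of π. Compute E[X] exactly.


Write X = Σ_{i=1}^{199} X_i, where X_i = 1_{π(i) > i}.
For each fixed i, π(i) is uniform over {1, …, 199} (marginal of a uniform permutation), so P[π(i) > i] = (n − i)/n. Summing: Σ_{i=1}^{199} (n − i)/n = (0 + 1 + … + 198)/199 = 199(199 − 1)/(2·199) = (199 − 1)/2.
Hence E[X] = Σ_{i=1}^{199} (199 − i)/199 = 99 ≈ 99.0000.

E[X] = 99 = 99.0000.


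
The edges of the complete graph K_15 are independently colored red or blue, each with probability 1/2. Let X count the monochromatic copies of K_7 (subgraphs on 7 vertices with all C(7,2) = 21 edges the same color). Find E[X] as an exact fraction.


Let X = Σ_S X_S over the C(15, 7) = 6435 subsets S of size 7, where X_S = 1 if the K_7 on S is monochromatic.
For a fixed S, the K_7 on S has C(7, 2) = 21 edges. P[all 21 edges red] = (1/2)^21, and likewise for blue, so P[monochromatic] = 2·(1/2)^21 = 2^{1 − 21} = 1/1048576.
Summing: E[X] = C(15, 7) · 2^{1 − 21} = 6435 · 1/1048576 = 6435/1048576.
Numerically: E[X] ≈ 0.006137.

E[X] = C(15,7)·2^(1−C(7,2)) = 6435/1048576 ≈ 0.006137.


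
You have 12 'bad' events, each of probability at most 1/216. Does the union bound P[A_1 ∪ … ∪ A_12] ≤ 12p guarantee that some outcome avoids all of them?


Union bound: P[∪_{i=1}^{12} A_i] ≤ Σ_i P[A_i] ≤ 12·p = 12·(1/216) = 1/18.
Numerically: 1/18 ≈ 0.056.
Is 1/18 < 1? YES.
Since P[∪ A_i] ≤ 1/18 < 1, the complement has P[∩ A_i^c] ≥ 1 − 1/18 = 17/18 > 0, so some outcome avoids every A_i.

12·p = 1/18 ≈ 0.056; existence CERTIFIED by the union bound.


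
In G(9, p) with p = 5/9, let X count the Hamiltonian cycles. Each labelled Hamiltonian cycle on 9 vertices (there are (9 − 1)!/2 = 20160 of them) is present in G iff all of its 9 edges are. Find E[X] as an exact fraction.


K_9 has (9 − 1)!/2 = 20160 labelled Hamiltonian cycles.
For each such Hamiltonian cycle H, let X_H = 1 if all 9 edges of H are present in G. Then P[X_H = 1] = p^{9} = (5/9)^{9} = 1953125/387420489.
By linearity: E[X] = Σ_H E[X_H] = 20160 · p^{9} = 20160 · 1953125/387420489 = 4375000000/43046721.
Numerically: E[X] ≈ 102.

E[X] = 20160 · (5/9)^{9} = 4375000000/43046721 ≈ 102.


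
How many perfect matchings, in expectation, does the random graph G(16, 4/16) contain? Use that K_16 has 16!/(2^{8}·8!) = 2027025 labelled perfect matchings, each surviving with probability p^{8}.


K_16 has 16!/(2^{8}·8!) = 2027025 labelled perfect matchings.
For each such perfect matching H, let X_H = 1 if all 8 edges of H are present in G. Then P[X_H = 1] = p^{8} = (1/4)^{8} = 1/65536.
By linearity: E[X] = Σ_H E[X_H] = 2027025 · p^{8} = 2027025 · 1/65536 = 2027025/65536.
Numerically: E[X] ≈ 30.93.

E[X] = 2027025 · (1/4)^{8} = 2027025/65536 ≈ 30.93.


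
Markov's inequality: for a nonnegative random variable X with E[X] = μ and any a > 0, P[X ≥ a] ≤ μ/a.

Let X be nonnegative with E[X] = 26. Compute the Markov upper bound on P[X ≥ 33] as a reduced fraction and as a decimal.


μ = E[X] = 26, a = 33.
Markov: P[X ≥ 33] ≤ μ/a = (26)/33 = 26/33.
Numerically: ≈ 0.788.
(Since a = 33 > μ = 26.000, the bound 26/33 is < 1 and informative.)

P[X ≥ 33] ≤ 26/33 ≈ 0.788.


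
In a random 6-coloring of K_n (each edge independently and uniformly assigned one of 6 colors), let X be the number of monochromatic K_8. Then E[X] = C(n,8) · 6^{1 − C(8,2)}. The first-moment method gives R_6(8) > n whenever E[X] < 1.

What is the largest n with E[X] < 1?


We need C(n, 8) · 6^{1 − 28} < 1, i.e. C(n, 8) < 6^{28 − 1} = 1023490369077469249536.
Check values of n near the boundary:
  n = 1594: C(1594, 8) = 1015652773590544255167; 1015652773590544255167 < 1023490369077469249536? YES
  n = 1595: C(1595, 8) = 1020772636343363633895; 1020772636343363633895 < 1023490369077469249536? YES
  n = 1596: C(1596, 8) = 1025915067760710553965; 1025915067760710553965 < 1023490369077469249536? NO
  n = 1597: C(1597, 8) = 1031080153060953275445; 1031080153060953275445 < 1023490369077469249536? NO
The largest n with C(n, 8) < 1023490369077469249536 is n = 1595 (where E[X] = 113419181815929292655/113721152119718805504 ≈ 0.9973446). Hence R_6(8) > 1595, i.e. R_6(8) ≥ 1596.

Largest n = 1595; hence R_6(8) > 1595.


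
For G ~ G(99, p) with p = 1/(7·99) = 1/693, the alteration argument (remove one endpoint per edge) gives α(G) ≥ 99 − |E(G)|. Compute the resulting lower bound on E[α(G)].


E[|E(G)|] = C(99, 2)·p = 4851 · (1/693) = 7.
E[α(G)] ≥ n − E[|E(G)|] = 99 − 7 = 92.
Numerically: ≈ 92.00000.
(This is only a lower bound; the true E[α(G)] may be larger.)

E[α(G)] ≥ 92 ≈ 92.00000.


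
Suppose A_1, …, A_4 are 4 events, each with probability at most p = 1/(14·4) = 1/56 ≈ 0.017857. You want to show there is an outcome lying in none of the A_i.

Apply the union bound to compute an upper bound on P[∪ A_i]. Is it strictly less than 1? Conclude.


Union bound: P[∪_{i=1}^{4} A_i] ≤ Σ_i P[A_i] ≤ 4·p = 4·(1/56) = 1/14.
Numerically: 1/14 ≈ 0.071429.
Is 1/14 < 1? YES.
Since P[∪ A_i] ≤ 1/14 < 1, the complement has P[∩ A_i^c] ≥ 1 − 1/14 = 13/14 > 0, so some outcome avoids every A_i.

4·p = 1/14 ≈ 0.071429; existence CERTIFIED by the union bound.


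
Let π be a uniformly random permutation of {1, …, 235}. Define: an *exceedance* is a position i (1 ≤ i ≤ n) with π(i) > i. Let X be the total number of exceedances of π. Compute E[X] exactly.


Write X = Σ_{i=1}^{235} X_i, where X_i = 1_{π(i) > i}.
For each fixed i, π(i) is uniform over {1, …, 235} (marginal of a uniform permutation), so P[π(i) > i] = (n − i)/n. Summing: Σ_{i=1}^{235} (n − i)/n = (0 + 1 + … + 234)/235 = 235(235 − 1)/(2·235) = (235 − 1)/2.
Hence E[X] = Σ_{i=1}^{235} (235 − i)/235 = 117 ≈ 117.00000.

E[X] = 117 = 117.00000.


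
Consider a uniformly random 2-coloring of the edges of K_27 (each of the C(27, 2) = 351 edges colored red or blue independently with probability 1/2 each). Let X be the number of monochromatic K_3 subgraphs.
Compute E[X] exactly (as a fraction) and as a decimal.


Let X = Σ_S X_S over the C(27, 3) = 2925 subsets S of size 3, where X_S = 1 if the K_3 on S is monochromatic.
For a fixed S, the K_3 on S has C(3, 2) = 3 edges. P[all 3 edges red] = (1/2)^3, and likewise for blue, so P[monochromatic] = 2·(1/2)^3 = 2^{1 − 3} = 1/4.
By linearity of expectation: E[X] = C(27, 3) · 2^{1 − 3} = 2925 · 1/4 = 2925/4.
Numerically: E[X] ≈ 731.250.

E[X] = C(27,3)·2^(1−C(3,2)) = 2925/4 ≈ 731.250.


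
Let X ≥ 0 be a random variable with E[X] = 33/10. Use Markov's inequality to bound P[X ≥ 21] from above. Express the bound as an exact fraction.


μ = E[X] = 33/10, a = 21.
Markov: P[X ≥ 21] ≤ μ/a = (33/10)/21 = 11/70.
Numerically: ≈ 0.1571.
(Since a = 21 > μ = 3.3000, the bound 11/70 is < 1 and informative.)

P[X ≥ 21] ≤ 11/70 ≈ 0.1571.


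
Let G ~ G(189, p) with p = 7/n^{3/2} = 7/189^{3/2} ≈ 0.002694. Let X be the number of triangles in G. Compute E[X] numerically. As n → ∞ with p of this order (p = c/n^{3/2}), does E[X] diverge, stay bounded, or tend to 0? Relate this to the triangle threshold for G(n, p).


Number of potential triangles: C(189, 3) = 1107414.
Each occurs with probability p³ ≈ (0.002694)³ ≈ 1.955312e-08.
By linearity: E[X] = C(189, 3)·p³ ≈ 1107414 · 1.955312e-08 ≈ 0.0217.
Since α = 3/2 > 1, p = c/n^{3/2} = o(1/n) is below the triangle threshold p ~ 1/n. Asymptotically E[X] ~ (c³/6)·n^{3(1−α)} = (7³/6)·n^{-1.5} → 0, so by Markov's inequality G has no triangles w.h.p.

E[X] ≈ 0.0217; in regime p = Θ(1/n^{3/2}) E[X] tends to 0 (below the triangle threshold p ~ 1/n).


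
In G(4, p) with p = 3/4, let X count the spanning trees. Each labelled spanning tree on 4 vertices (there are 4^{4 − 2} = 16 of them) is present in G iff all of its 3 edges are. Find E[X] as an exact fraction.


K_4 has 4^{4 − 2} = 16 labelled spanning trees.
For each such spanning tree H, let X_H = 1 if all 3 edges of H are present in G. Then P[X_H = 1] = p^{3} = (3/4)^{3} = 27/64.
Summing the indicators: E[X] = Σ_H E[X_H] = 16 · p^{3} = 16 · 27/64 = 27/4.
Numerically: E[X] ≈ 6.75.

E[X] = 16 · (3/4)^{3} = 27/4 ≈ 6.75.


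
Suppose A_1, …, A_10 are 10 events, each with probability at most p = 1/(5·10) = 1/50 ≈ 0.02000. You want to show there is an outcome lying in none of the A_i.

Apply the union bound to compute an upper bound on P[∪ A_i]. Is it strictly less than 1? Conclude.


Union bound: P[∪_{i=1}^{10} A_i] ≤ Σ_i P[A_i] ≤ 10·p = 10·(1/50) = 1/5.
Numerically: 1/5 ≈ 0.20000.
Is 1/5 < 1? YES.
Since P[∪ A_i] ≤ 1/5 < 1, the complement has P[∩ A_i^c] ≥ 1 − 1/5 = 4/5 > 0, so some outcome avoids every A_i.

10·p = 1/5 ≈ 0.20000; existence CERTIFIED by the union bound.


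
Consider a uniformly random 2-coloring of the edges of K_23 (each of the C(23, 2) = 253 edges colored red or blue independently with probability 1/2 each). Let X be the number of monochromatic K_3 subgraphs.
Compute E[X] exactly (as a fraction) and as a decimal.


Let X = Σ_S X_S over the C(23, 3) = 1771 subsets S of size 3, where X_S = 1 if the K_3 on S is monochromatic.
For a fixed S, the K_3 on S has C(3, 2) = 3 edges. P[all 3 edges red] = (1/2)^3, and likewise for blue, so P[monochromatic] = 2·(1/2)^3 = 2^{1 − 3} = 1/4.
By linearity of expectation: E[X] = C(23, 3) · 2^{1 − 3} = 1771 · 1/4 = 1771/4.
Numerically: E[X] ≈ 442.75000.

E[X] = C(23,3)·2^(1−C(3,2)) = 1771/4 ≈ 442.75000.


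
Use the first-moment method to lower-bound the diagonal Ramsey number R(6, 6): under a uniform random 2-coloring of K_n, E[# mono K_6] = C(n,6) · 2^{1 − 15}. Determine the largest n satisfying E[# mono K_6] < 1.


We need C(n, 6) · 2^{1 − 15} < 1, i.e. C(n, 6) < 2^{15 − 1} = 16384.
Check values of n near the boundary:
  n = 12: C(12, 6) = 924; 924 < 16384? YES
  n = 13: C(13, 6) = 1716; 1716 < 16384? YES
  n = 14: C(14, 6) = 3003; 3003 < 16384? YES
  n = 15: C(15, 6) = 5005; 5005 < 16384? YES
  n = 16: C(16, 6) = 8008; 8008 < 16384? YES
  n = 17: C(17, 6) = 12376; 12376 < 16384? YES
  n = 18: C(18, 6) = 18564; 18564 < 16384? NO
  n = 19: C(19, 6) = 27132; 27132 < 16384? NO
The largest n with C(n, 6) < 16384 is n = 17 (where E[X] = 1547/2048 ≈ 0.7554). Hence R(6, 6) > 17, i.e. R(6, 6) ≥ 18.

Largest n = 17; hence R(6, 6) > 17.


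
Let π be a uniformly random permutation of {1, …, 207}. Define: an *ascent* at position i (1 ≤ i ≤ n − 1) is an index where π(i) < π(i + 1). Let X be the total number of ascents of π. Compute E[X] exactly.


Write X = Σ X_I over i = 1, …, 206, with X_I the indicator of one ascent.
There are 206 indicators.
For each fixed i, the pair (π(i), π(i+1)) is a uniformly random ordered pair of distinct values from {1, …, 207}; by symmetry P[π(i) < π(i+1)] = 1/2.
By linearity: E[X] = 206 · (1/2) = (207 − 1) · (1/2) = 103 ≈ 103.0000.

E[X] = 103 = 103.0000.


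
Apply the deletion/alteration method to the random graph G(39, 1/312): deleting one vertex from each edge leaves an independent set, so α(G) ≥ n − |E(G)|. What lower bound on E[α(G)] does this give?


E[|E(G)|] = C(39, 2)·p = 741 · (1/312) = 19/8.
E[α(G)] ≥ n − E[|E(G)|] = 39 − 19/8 = 293/8.
Numerically: ≈ 36.6250.
(This is only a lower bound; the true E[α(G)] may be larger.)

E[α(G)] ≥ 293/8 ≈ 36.6250.


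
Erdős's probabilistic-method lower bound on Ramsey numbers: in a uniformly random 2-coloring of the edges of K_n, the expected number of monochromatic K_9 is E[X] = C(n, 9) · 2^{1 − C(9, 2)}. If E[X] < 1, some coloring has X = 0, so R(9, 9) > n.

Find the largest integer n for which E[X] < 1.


We need C(n, 9) · 2^{1 − 36} < 1, i.e. C(n, 9) < 2^{36 − 1} = 34359738368.
Check values of n near the boundary:
  n = 59: C(59, 9) = 12565671261; 12565671261 < 34359738368? YES
  n = 60: C(60, 9) = 14783142660; 14783142660 < 34359738368? YES
  n = 61: C(61, 9) = 17341763505; 17341763505 < 34359738368? YES
  n = 62: C(62, 9) = 20286591270; 20286591270 < 34359738368? YES
  n = 63: C(63, 9) = 23667689815; 23667689815 < 34359738368? YES
  n = 64: C(64, 9) = 27540584512; 27540584512 < 34359738368? YES
  n = 65: C(65, 9) = 31966749880; 31966749880 < 34359738368? YES
  n = 66: C(66, 9) = 37014131440; 37014131440 < 34359738368? NO
The largest n with C(n, 9) < 34359738368 is n = 65 (where E[X] = 3995843735/4294967296 ≈ 0.930). Hence R(9, 9) > 65, i.e. R(9, 9) ≥ 66.

Largest n = 65; hence R(9, 9) > 65.


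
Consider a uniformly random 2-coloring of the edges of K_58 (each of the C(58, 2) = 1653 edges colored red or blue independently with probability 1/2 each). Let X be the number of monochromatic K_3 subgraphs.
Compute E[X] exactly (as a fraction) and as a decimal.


Let X = Σ_S X_S over the C(58, 3) = 30856 subsets S of size 3, where X_S = 1 if the K_3 on S is monochromatic.
For a fixed S, the K_3 on S has C(3, 2) = 3 edges. P[all 3 edges red] = (1/2)^3, and likewise for blue, so P[monochromatic] = 2·(1/2)^3 = 2^{1 − 3} = 1/4.
Summing: E[X] = C(58, 3) · 2^{1 − 3} = 30856 · 1/4 = 7714.
Numerically: E[X] ≈ 7714.00000.

E[X] = C(58,3)·2^(1−C(3,2)) = 7714 ≈ 7714.00000.


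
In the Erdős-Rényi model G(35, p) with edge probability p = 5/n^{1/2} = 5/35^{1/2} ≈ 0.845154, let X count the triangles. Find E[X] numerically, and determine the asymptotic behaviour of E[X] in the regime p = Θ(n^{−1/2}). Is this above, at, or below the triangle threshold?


Number of potential triangles: C(35, 3) = 6545.
Each occurs with probability p³ ≈ (0.845154)³ ≈ 6.03681611e-01.
By linearity: E[X] = C(35, 3)·p³ ≈ 6545 · 6.03681611e-01 ≈ 3951.096141.
Since α = 1/2 < 1, p = c/n^{1/2} ≫ 1/n is above the triangle threshold p ~ 1/n. Asymptotically E[X] ~ (c³/6)·n^{3(1−α)} = (5³/6)·n^{1.5} → ∞; triangles are abundant w.h.p.

E[X] ≈ 3951.096141; in regime p = Θ(1/n^{1/2}) E[X] diverges (above the triangle threshold p ~ 1/n).


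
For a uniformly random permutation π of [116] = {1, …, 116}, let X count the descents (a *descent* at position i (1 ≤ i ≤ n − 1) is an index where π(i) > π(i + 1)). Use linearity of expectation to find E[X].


Write X = Σ X_I over i = 1, …, 115, with X_I the indicator of one descent.
There are 115 indicators.
For each fixed i, the pair (π(i), π(i+1)) is a uniformly random ordered pair of distinct values from {1, …, 116}; by symmetry P[π(i) > π(i+1)] = 1/2.
By linearity: E[X] = 115 · (1/2) = (116 − 1) · (1/2) = 115/2 ≈ 57.5000.

E[X] = 115/2 = 57.5000.


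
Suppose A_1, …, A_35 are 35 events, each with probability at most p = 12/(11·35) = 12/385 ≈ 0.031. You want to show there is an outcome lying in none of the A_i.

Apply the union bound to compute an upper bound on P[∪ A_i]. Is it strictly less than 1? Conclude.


Union bound: P[∪_{i=1}^{35} A_i] ≤ Σ_i P[A_i] ≤ 35·p = 35·(12/385) = 12/11.
Numerically: 12/11 ≈ 1.091.
Is 12/11 < 1? NO.
Since the bound 12/11 is ≥ 1, the union bound is uninformative here; it does NOT by itself certify existence.

35·p = 12/11 ≈ 1.091; existence NOT certified by the union bound.


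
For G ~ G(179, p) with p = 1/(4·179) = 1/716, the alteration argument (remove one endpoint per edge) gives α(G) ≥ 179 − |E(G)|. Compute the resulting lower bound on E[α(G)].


E[|E(G)|] = C(179, 2)·p = 15931 · (1/716) = 89/4.
E[α(G)] ≥ n − E[|E(G)|] = 179 − 89/4 = 627/4.
Numerically: ≈ 156.750.
(This is only a lower bound; the true E[α(G)] may be larger.)

E[α(G)] ≥ 627/4 ≈ 156.750.


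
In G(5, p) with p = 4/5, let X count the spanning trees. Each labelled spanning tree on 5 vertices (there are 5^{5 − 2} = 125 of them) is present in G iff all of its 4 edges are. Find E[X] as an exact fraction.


K_5 has 5^{5 − 2} = 125 labelled spanning trees.
For each such spanning tree H, let X_H = 1 if all 4 edges of H are present in G. Then P[X_H = 1] = p^{4} = (4/5)^{4} = 256/625.
By linearity: E[X] = Σ_H E[X_H] = 125 · p^{4} = 125 · 256/625 = 256/5.
Numerically: E[X] ≈ 51.2.

E[X] = 125 · (4/5)^{4} = 256/5 ≈ 51.2.


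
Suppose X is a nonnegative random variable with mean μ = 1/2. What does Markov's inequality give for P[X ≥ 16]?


μ = E[X] = 1/2, a = 16.
Markov: P[X ≥ 16] ≤ μ/a = (1/2)/16 = 1/32.
Numerically: ≈ 0.0312.
(Since a = 16 > μ = 0.5000, the bound 1/32 is < 1 and informative.)

P[X ≥ 16] ≤ 1/32 ≈ 0.0312.


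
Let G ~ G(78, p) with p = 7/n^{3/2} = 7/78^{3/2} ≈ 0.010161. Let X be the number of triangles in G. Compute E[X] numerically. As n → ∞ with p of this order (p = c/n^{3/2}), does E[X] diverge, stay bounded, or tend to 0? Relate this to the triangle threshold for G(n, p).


Number of potential triangles: C(78, 3) = 76076.
Each occurs with probability p³ ≈ (0.010161)³ ≈ 1.0492245e-06.
By linearity: E[X] = C(78, 3)·p³ ≈ 76076 · 1.0492245e-06 ≈ 0.07982.
Since α = 3/2 > 1, p = c/n^{3/2} = o(1/n) is below the triangle threshold p ~ 1/n. Asymptotically E[X] ~ (c³/6)·n^{3(1−α)} = (7³/6)·n^{-1.5} → 0, so by Markov's inequality G has no triangles w.h.p.

E[X] ≈ 0.07982; in regime p = Θ(1/n^{3/2}) E[X] tends to 0 (below the triangle threshold p ~ 1/n).


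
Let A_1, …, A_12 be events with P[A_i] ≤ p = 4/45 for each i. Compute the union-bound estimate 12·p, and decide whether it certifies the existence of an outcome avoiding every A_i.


Union bound: P[∪_{i=1}^{12} A_i] ≤ Σ_i P[A_i] ≤ 12·p = 12·(4/45) = 16/15.
Numerically: 16/15 ≈ 1.06667.
Is 16/15 < 1? NO.
Since the bound 16/15 is ≥ 1, the union bound is uninformative here; it does NOT by itself certify existence.

12·p = 16/15 ≈ 1.06667; existence NOT certified by the union bound.


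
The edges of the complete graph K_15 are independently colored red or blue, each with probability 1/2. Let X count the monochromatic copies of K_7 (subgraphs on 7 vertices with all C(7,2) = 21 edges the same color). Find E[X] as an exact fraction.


Let X = Σ_S X_S over the C(15, 7) = 6435 subsets S of size 7, where X_S = 1 if the K_7 on S is monochromatic.
For a fixed S, the K_7 on S has C(7, 2) = 21 edges. P[all 21 edges red] = (1/2)^21, and likewise for blue, so P[monochromatic] = 2·(1/2)^21 = 2^{1 − 21} = 1/1048576.
Summing: E[X] = C(15, 7) · 2^{1 − 21} = 6435 · 1/1048576 = 6435/1048576.
Numerically: E[X] ≈ 0.00614.

E[X] = C(15,7)·2^(1−C(7,2)) = 6435/1048576 ≈ 0.00614.


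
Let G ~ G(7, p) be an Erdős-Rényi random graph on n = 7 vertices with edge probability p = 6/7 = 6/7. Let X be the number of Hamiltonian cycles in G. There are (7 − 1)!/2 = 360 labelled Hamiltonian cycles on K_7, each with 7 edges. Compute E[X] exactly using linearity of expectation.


K_7 has (7 − 1)!/2 = 360 labelled Hamiltonian cycles.
For each such Hamiltonian cycle H, let X_H = 1 if all 7 edges of H are present in G. Then P[X_H = 1] = p^{7} = (6/7)^{7} = 279936/823543.
Summing the indicators: E[X] = Σ_H E[X_H] = 360 · p^{7} = 360 · 279936/823543 = 100776960/823543.
Numerically: E[X] ≈ 122.37.

E[X] = 360 · (6/7)^{7} = 100776960/823543 ≈ 122.37.


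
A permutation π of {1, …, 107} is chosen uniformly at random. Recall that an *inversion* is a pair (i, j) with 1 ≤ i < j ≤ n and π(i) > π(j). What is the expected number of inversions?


Write X = Σ X_I over the C(107, 2) = 5671 pairs i < j, with X_I the indicator of one inversion.
There are 5671 indicators.
For each fixed pair i < j, the values π(i) and π(j) are two distinct elements of {1, …, 107} in uniformly random order; by symmetry P[π(i) > π(j)] = 1/2.
By linearity: E[X] = 5671 · (1/2) = C(107, 2) · (1/2) = 5671/2 = 5671/2 ≈ 2835.50000.

E[X] = 5671/2 = 2835.50000.


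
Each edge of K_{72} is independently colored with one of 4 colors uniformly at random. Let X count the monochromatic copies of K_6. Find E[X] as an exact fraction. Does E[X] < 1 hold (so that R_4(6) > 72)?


E[X] = C(72, 6) · 4^{1 − 15} = 156238908 · 4^{−14} = 156238908/268435456.
As a reduced fraction: E[X] = 39059727/67108864 ≈ 0.5820353.
Is E[X] < 1? YES.
Since E[X] < 1, there exists a 4-coloring of K_{72} with no monochromatic K_6; hence R_4(6) > 72.

E[X] = 39059727/67108864 ≈ 0.5820353; E[X] < 1, so R_4(6) > 72.


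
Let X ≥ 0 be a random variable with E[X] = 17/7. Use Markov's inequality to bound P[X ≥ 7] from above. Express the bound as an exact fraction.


μ = E[X] = 17/7, a = 7.
Markov: P[X ≥ 7] ≤ μ/a = (17/7)/7 = 17/49.
Numerically: ≈ 0.346939.
(Since a = 7 > μ = 2.428571, the bound 17/49 is < 1 and informative.)

P[X ≥ 7] ≤ 17/49 ≈ 0.346939.


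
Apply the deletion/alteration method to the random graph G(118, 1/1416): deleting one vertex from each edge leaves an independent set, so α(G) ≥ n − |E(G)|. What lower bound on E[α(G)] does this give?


E[|E(G)|] = C(118, 2)·p = 6903 · (1/1416) = 39/8.
E[α(G)] ≥ n − E[|E(G)|] = 118 − 39/8 = 905/8.
Numerically: ≈ 113.12500.
(This is only a lower bound; the true E[α(G)] may be larger.)

E[α(G)] ≥ 905/8 ≈ 113.12500.


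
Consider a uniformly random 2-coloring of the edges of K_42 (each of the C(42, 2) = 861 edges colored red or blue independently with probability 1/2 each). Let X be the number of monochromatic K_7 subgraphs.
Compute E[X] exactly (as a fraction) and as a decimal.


Let X = Σ_S X_S over the C(42, 7) = 26978328 subsets S of size 7, where X_S = 1 if the K_7 on S is monochromatic.
For a fixed S, the K_7 on S has C(7, 2) = 21 edges. P[all 21 edges red] = (1/2)^21, and likewise for blue, so P[monochromatic] = 2·(1/2)^21 = 2^{1 − 21} = 1/1048576.
By linearity of expectation: E[X] = C(42, 7) · 2^{1 − 21} = 26978328 · 1/1048576 = 3372291/131072.
Numerically: E[X] ≈ 25.7285.

E[X] = C(42,7)·2^(1−C(7,2)) = 3372291/131072 ≈ 25.7285.


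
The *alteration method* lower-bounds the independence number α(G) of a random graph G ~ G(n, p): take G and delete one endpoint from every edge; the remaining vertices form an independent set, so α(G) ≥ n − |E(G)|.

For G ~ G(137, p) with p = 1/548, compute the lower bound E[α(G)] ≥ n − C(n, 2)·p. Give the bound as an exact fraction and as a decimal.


E[|E(G)|] = C(137, 2)·p = 9316 · (1/548) = 17.
E[α(G)] ≥ n − E[|E(G)|] = 137 − 17 = 120.
Numerically: ≈ 120.000000.
(This is only a lower bound; the true E[α(G)] may be larger.)

E[α(G)] ≥ 120 ≈ 120.000000.


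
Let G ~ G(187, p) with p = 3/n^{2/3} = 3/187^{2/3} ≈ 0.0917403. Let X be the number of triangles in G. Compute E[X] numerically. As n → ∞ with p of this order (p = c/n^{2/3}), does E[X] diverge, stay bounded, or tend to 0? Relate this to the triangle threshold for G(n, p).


Number of potential triangles: C(187, 3) = 1072445.
Each occurs with probability p³ ≈ (0.0917403)³ ≈ 7.72112442e-04.
By linearity: E[X] = C(187, 3)·p³ ≈ 1072445 · 7.72112442e-04 ≈ 828.048128.
Since α = 2/3 < 1, p = c/n^{2/3} ≫ 1/n is above the triangle threshold p ~ 1/n. Asymptotically E[X] ~ (c³/6)·n^{3(1−α)} = (3³/6)·n^{1} → ∞; triangles are abundant w.h.p.

E[X] ≈ 828.048128; in regime p = Θ(1/n^{2/3}) E[X] diverges (above the triangle threshold p ~ 1/n).


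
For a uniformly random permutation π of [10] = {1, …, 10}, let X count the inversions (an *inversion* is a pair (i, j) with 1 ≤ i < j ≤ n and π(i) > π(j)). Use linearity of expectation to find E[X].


Write X = Σ X_I over the C(10, 2) = 45 pairs i < j, with X_I the indicator of one inversion.
There are 45 indicators.
For each fixed pair i < j, the values π(i) and π(j) are two distinct elements of {1, …, 10} in uniformly random order; by symmetry P[π(i) > π(j)] = 1/2.
By linearity: E[X] = 45 · (1/2) = C(10, 2) · (1/2) = 45/2 = 45/2 ≈ 22.5000.

E[X] = 45/2 = 22.5000.


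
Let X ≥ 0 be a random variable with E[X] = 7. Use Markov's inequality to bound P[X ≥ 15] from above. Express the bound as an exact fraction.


μ = E[X] = 7, a = 15.
Markov: P[X ≥ 15] ≤ μ/a = (7)/15 = 7/15.
Numerically: ≈ 0.46667.
(Since a = 15 > μ = 7.00000, the bound 7/15 is < 1 and informative.)

P[X ≥ 15] ≤ 7/15 ≈ 0.46667.


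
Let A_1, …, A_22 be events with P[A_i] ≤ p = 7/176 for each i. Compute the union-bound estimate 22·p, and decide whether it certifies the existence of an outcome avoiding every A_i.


Union bound: P[∪_{i=1}^{22} A_i] ≤ Σ_i P[A_i] ≤ 22·p = 22·(7/176) = 7/8.
Numerically: 7/8 ≈ 0.8750000.
Is 7/8 < 1? YES.
Since P[∪ A_i] ≤ 7/8 < 1, the complement has P[∩ A_i^c] ≥ 1 − 7/8 = 1/8 > 0, so some outcome avoids every A_i.

22·p = 7/8 ≈ 0.8750000; existence CERTIFIED by the union bound.
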